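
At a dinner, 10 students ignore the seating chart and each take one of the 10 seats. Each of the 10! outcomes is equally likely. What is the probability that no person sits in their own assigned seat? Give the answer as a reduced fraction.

16481/44800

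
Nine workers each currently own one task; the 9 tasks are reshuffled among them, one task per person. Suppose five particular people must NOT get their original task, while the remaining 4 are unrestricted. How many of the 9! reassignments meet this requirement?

Let A_j be the event that the j-th constrained one is fixed. By inclusion-exclusion over the 5 events:
Σ_{j=0}^{5} (-1)^j C(5,j)(9-j)!
= C(5,0)·9! - C(5,1)·8! + C(5,2)·7! - C(5,3)·6! + C(5,4)·5! - C(5,5)·4!
= 362880 - 201600 + 50400 - 7200 + 600 - 24
= 205056

205056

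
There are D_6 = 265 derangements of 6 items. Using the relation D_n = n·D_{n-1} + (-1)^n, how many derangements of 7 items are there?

D_7 = 7·265 - 1 = 1854.

1854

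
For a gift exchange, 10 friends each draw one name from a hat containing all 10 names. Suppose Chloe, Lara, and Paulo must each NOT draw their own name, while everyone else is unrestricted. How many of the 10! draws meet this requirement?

2656080

Let A_j be the event that the j-th constrained one is fixed. By inclusion-exclusion over the 3 events:
Σ_{j=0}^{3} (-1)^j C(3,j)(10-j)!
= C(3,0)·10! - C(3,1)·9! + C(3,2)·8! - C(3,3)·7!
= 3628800 - 1088640 + 120960 - 5040
= 2656080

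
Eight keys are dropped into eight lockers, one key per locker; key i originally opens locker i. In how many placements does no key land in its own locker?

14833

The subfactorial !8 = [8!/e] (nearest integer).
8! = 40320, and 40320/e ≈ 14832.90, so !8 = 14833.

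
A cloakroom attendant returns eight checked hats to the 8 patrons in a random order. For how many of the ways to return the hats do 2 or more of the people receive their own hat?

10655

# with exactly i fixed is C(8,i)·!(8-i); sum over i=2..8:
  i=2: C(8,2)·!6 = 28·265 = 7420
  i=3: C(8,3)·!5 = 56·44 = 2464
  i=4: C(8,4)·!4 = 70·9 = 630
  i=5: C(8,5)·!3 = 56·2 = 112
  i=6: C(8,6)·!2 = 28·1 = 28
  i=7: C(8,7)·!1 = 8·0 = 0
  i=8: C(8,8)·!0 = 1·1 = 1
Total = 10655.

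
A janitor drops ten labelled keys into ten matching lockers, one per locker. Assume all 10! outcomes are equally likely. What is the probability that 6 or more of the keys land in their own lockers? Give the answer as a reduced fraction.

Favorable outcomes: Σ_{i≥6} C(10,i)·!(10-i) = 210·9 + 120·2 + 45·1 + 10·0 + 1·1 = 2176.
Total outcomes: 10! = 3628800.
Probability = 2176/3628800 = 17/28350.

17/28350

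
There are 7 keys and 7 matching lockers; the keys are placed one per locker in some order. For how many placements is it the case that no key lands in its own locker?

1854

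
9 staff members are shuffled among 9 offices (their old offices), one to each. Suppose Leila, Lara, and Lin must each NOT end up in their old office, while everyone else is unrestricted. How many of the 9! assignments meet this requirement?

Inclusion-exclusion on the 3 forbidden self-matches:
Σ_{j=0}^{3} (-1)^j C(3,j)(9-j)!
= C(3,0)·9! - C(3,1)·8! + C(3,2)·7! - C(3,3)·6!
= 362880 - 120960 + 15120 - 720
= 256320

256320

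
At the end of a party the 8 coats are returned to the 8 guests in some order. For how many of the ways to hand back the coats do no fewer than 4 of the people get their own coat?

771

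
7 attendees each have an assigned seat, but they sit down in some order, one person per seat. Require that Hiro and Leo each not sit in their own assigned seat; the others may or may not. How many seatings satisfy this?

3720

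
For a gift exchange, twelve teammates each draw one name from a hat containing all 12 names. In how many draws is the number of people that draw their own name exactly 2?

Choose which 2 of the 12 are fixed: C(12,2) = 66.
The remaining 10 must be deranged: !10 = 1334961.
Total: 66 × 1334961 = 88107426.

88107426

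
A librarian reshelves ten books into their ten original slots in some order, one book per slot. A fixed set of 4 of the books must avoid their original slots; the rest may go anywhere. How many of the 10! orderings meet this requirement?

Let A_j be the event that the j-th constrained one is fixed. By inclusion-exclusion over the 4 events:
Σ_{j=0}^{4} (-1)^j C(4,j)(10-j)!
= C(4,0)·10! - C(4,1)·9! + C(4,2)·8! - C(4,3)·7! + C(4,4)·6!
= 3628800 - 1451520 + 241920 - 20160 + 720
= 2399760

2399760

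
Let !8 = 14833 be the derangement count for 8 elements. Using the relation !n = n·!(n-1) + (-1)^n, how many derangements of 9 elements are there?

133496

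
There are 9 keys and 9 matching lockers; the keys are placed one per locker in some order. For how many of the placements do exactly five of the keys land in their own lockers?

1134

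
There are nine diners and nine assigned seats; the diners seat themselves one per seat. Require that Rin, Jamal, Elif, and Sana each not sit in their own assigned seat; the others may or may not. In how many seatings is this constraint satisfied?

229080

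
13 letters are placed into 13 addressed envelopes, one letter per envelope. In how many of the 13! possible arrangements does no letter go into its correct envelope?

The number of derangements of 13 is !13 = Σ_{k=0}^{13} (-1)^k·13!/k!
= 13! - 13!/1! + 13!/2! - 13!/3! + 13!/4! - 13!/5! + 13!/6! - 13!/7! + 13!/8! - 13!/9! + 13!/10! - 13!/11! + 13!/12! - 13!/13!
= 6227020800 - 6227020800 + 3113510400 - 1037836800 + 259459200 - 51891840 + 8648640 - 1235520 + 154440 - 17160 + 1716 - 156 + 13 - 1
= 2290792932

2290792932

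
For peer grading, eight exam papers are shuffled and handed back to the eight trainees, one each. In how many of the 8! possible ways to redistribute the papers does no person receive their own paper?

The number of derangements of 8 is !8 = Σ_{k=0}^{8} (-1)^k·8!/k!
= 8! - 8!/1! + 8!/2! - 8!/3! + 8!/4! - 8!/5! + 8!/6! - 8!/7! + 8!/8!
= 40320 - 40320 + 20160 - 6720 + 1680 - 336 + 56 - 8 + 1
= 14833

14833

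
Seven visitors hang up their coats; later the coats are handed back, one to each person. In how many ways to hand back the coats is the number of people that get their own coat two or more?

1331

# with exactly i fixed is C(7,i)·!(7-i); sum over i=2..7:
  i=2: C(7,2)·!5 = 21·44 = 924
  i=3: C(7,3)·!4 = 35·9 = 315
  i=4: C(7,4)·!3 = 35·2 = 70
  i=5: C(7,5)·!2 = 21·1 = 21
  i=6: C(7,6)·!1 = 7·0 = 0
  i=7: C(7,7)·!0 = 1·1 = 1
Total = 1331.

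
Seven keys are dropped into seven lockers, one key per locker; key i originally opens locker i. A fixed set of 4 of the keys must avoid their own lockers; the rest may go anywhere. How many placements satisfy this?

2790

Let A_j be the event that the j-th constrained one is fixed. By inclusion-exclusion over the 4 events:
Σ_{j=0}^{4} (-1)^j C(4,j)(7-j)!
= C(4,0)·7! - C(4,1)·6! + C(4,2)·5! - C(4,3)·4! + C(4,4)·3!
= 5040 - 2880 + 720 - 96 + 6
= 2790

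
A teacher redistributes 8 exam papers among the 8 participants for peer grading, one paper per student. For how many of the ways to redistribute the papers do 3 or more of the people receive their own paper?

3235

Sum C(8,i)·!(8-i) for i = 3..8:
  i=3: C(8,3)·!5 = 56·44 = 2464
  i=4: C(8,4)·!4 = 70·9 = 630
  i=5: C(8,5)·!3 = 56·2 = 112
  i=6: C(8,6)·!2 = 28·1 = 28
  i=7: C(8,7)·!1 = 8·0 = 0
  i=8: C(8,8)·!0 = 1·1 = 1
Total = 3235.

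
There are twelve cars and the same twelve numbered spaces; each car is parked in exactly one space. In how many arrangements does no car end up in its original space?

The number of derangements of 12 is !12 = Σ_{k=0}^{12} (-1)^k·12!/k!
= 12! - 12!/1! + 12!/2! - 12!/3! + 12!/4! - 12!/5! + 12!/6! - 12!/7! + 12!/8! - 12!/9! + 12!/10! - 12!/11! + 12!/12!
= 479001600 - 479001600 + 239500800 - 79833600 + 19958400 - 3991680 + 665280 - 95040 + 11880 - 1320 + 132 - 12 + 1
= 176214841

176214841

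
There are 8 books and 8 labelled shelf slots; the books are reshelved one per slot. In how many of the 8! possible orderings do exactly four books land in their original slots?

630

Pick the 4 fixed positions: C(8,4) = 70 ways.
The remaining 4 must be deranged: !4 = 9.
Total: 70 × 9 = 630.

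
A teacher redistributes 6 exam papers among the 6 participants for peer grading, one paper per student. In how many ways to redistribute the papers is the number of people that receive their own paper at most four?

# with exactly i fixed is C(6,i)·!(6-i); sum over i=0..4:
  i=0: C(6,0)·!6 = 1·265 = 265
  i=1: C(6,1)·!5 = 6·44 = 264
  i=2: C(6,2)·!4 = 15·9 = 135
  i=3: C(6,3)·!3 = 20·2 = 40
  i=4: C(6,4)·!2 = 15·1 = 15
Total = 719.

719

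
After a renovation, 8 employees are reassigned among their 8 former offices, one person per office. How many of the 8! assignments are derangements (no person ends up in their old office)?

14833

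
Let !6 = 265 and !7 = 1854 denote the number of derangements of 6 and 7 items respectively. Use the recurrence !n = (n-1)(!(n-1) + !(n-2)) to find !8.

!8 = (8-1)·(!7 + !6) = 7·(1854 + 265) = 7·2119 = 14833.

14833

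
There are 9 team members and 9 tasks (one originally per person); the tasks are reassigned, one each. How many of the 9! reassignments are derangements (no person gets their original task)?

!9 is the nearest integer to 9!/e.
9! = 362880, and 362880/e ≈ 133496.09, so !9 = 133496.

133496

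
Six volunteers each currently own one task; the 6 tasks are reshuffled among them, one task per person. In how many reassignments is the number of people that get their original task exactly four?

15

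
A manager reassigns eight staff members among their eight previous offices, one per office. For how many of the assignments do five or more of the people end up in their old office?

Sum C(8,i)·!(8-i) for i = 5..8:
  i=5: C(8,5)·!3 = 56·2 = 112
  i=6: C(8,6)·!2 = 28·1 = 28
  i=7: C(8,7)·!1 = 8·0 = 0
  i=8: C(8,8)·!0 = 1·1 = 1
Total = 141.

141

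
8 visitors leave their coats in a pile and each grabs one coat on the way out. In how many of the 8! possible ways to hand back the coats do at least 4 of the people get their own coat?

771

Sum C(8,i)·!(8-i) for i = 4..8:
  i=4: C(8,4)·!4 = 70·9 = 630
  i=5: C(8,5)·!3 = 56·2 = 112
  i=6: C(8,6)·!2 = 28·1 = 28
  i=7: C(8,7)·!1 = 8·0 = 0
  i=8: C(8,8)·!0 = 1·1 = 1
Total = 771.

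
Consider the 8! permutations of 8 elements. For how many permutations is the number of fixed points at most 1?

# with exactly i fixed is C(8,i)·!(8-i); sum over i=0..1:
  i=0: C(8,0)·!8 = 1·14833 = 14833
  i=1: C(8,1)·!7 = 8·1854 = 14832
Total = 29665.

29665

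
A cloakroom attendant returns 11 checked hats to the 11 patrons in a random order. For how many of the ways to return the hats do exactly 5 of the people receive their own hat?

122430

Pick the 5 fixed positions: C(11,5) = 462 ways.
The remaining 6 must be deranged: !6 = 265.
Total: 462 × 265 = 122430.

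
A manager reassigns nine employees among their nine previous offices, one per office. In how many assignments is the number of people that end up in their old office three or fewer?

355997

# with exactly i fixed is C(9,i)·!(9-i); sum over i=0..3:
  i=0: C(9,0)·!9 = 1·133496 = 133496
  i=1: C(9,1)·!8 = 9·14833 = 133497
  i=2: C(9,2)·!7 = 36·1854 = 66744
  i=3: C(9,3)·!6 = 84·265 = 22260
Total = 355997.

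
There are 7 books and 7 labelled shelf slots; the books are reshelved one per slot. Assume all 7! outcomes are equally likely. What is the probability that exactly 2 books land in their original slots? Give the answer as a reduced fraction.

Favorable outcomes: C(7,2)·!5 = 21·44 = 924.
Total outcomes: 7! = 5040.
Probability = 924/5040 = 11/60.

11/60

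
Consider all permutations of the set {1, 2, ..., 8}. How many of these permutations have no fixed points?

14833

!8 = 8! · Σ_{k=0}^{8} (-1)^k/k!
= 8! - 8!/1! + 8!/2! - 8!/3! + 8!/4! - 8!/5! + 8!/6! - 8!/7! + 8!/8!
= 40320 - 40320 + 20160 - 6720 + 1680 - 336 + 56 - 8 + 1
= 14833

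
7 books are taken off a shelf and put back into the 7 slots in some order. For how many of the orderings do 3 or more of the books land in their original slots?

Sum C(7,i)·!(7-i) for i = 3..7:
  i=3: C(7,3)·!4 = 35·9 = 315
  i=4: C(7,4)·!3 = 35·2 = 70
  i=5: C(7,5)·!2 = 21·1 = 21
  i=6: C(7,6)·!1 = 7·0 = 0
  i=7: C(7,7)·!0 = 1·1 = 1
Total = 407.

407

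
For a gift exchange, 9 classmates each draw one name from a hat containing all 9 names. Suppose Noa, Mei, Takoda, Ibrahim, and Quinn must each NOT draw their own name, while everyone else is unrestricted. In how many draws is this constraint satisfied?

205056

Let A_j be the event that the j-th constrained one is fixed. By inclusion-exclusion over the 5 events:
Σ_{j=0}^{5} (-1)^j C(5,j)(9-j)!
= C(5,0)·9! - C(5,1)·8! + C(5,2)·7! - C(5,3)·6! + C(5,4)·5! - C(5,5)·4!
= 362880 - 201600 + 50400 - 7200 + 600 - 24
= 205056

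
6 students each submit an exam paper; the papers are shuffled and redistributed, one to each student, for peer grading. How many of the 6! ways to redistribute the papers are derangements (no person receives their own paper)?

265

The subfactorial !6 = [6!/e] (nearest integer).
6! = 720, and 720/e ≈ 264.87, so !6 = 265.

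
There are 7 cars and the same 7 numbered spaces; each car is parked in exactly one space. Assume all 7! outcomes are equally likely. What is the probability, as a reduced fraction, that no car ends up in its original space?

Favorable outcomes: !7 = 1854.
Total outcomes: 7! = 5040.
Probability = 1854/5040 = 103/280.

103/280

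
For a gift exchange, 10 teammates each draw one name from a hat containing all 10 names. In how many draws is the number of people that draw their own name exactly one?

1334960

Choose which one of the 10 is fixed: C(10,1) = 10.
The other 9 form a derangement: !9 = 133496.
Total: 10 × 133496 = 1334960.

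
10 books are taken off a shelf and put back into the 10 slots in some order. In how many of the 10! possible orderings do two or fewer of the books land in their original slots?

# with exactly i fixed is C(10,i)·!(10-i); sum over i=0..2:
  i=0: C(10,0)·!10 = 1·1334961 = 1334961
  i=1: C(10,1)·!9 = 10·133496 = 1334960
  i=2: C(10,2)·!8 = 45·14833 = 667485
Total = 3337406.

3337406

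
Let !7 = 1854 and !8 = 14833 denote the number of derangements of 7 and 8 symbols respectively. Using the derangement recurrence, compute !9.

133496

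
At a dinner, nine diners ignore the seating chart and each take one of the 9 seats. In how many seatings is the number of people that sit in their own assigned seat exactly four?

Pick the 4 fixed positions: C(9,4) = 126 ways.
The other 5 form a derangement: !5 = 44.
Total: 126 × 44 = 5544.

5544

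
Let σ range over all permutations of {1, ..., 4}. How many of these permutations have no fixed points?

The subfactorial !4 = [4!/e] (nearest integer).
4! = 24, and 24/e ≈ 8.83, so !4 = 9.

9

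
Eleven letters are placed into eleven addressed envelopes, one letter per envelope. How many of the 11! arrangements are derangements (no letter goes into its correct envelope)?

14684570

!11 is the nearest integer to 11!/e.
11! = 39916800, and 39916800/e ≈ 14684570.08, so !11 = 14684570.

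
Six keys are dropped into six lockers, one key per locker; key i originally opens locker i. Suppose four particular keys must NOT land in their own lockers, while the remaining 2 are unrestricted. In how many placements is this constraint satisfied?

362

Let A_j be the event that the j-th constrained one is fixed. By inclusion-exclusion over the 4 events:
Σ_{j=0}^{4} (-1)^j C(4,j)(6-j)!
= C(4,0)·6! - C(4,1)·5! + C(4,2)·4! - C(4,3)·3! + C(4,4)·2!
= 720 - 480 + 144 - 24 + 2
= 362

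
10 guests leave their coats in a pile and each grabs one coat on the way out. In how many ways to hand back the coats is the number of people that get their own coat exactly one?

Choose which one of the 10 is fixed: C(10,1) = 10.
The remaining 9 must be deranged: !9 = 133496.
Total: 10 × 133496 = 1334960.

1334960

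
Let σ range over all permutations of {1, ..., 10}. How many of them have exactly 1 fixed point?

1334960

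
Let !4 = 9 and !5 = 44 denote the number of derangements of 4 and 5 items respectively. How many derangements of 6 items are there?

!6 = (6-1)·(!5 + !4) = 5·(44 + 9) = 5·53 = 265.

265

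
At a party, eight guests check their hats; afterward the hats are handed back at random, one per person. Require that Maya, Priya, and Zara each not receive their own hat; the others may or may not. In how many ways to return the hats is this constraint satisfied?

Let A_j be the event that the j-th constrained one is fixed. By inclusion-exclusion over the 3 events:
Σ_{j=0}^{3} (-1)^j C(3,j)(8-j)!
= C(3,0)·8! - C(3,1)·7! + C(3,2)·6! - C(3,3)·5!
= 40320 - 15120 + 2160 - 120
= 27240

27240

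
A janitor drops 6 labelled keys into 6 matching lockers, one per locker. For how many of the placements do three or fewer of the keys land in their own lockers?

# with exactly i fixed is C(6,i)·!(6-i); sum over i=0..3:
  i=0: C(6,0)·!6 = 1·265 = 265
  i=1: C(6,1)·!5 = 6·44 = 264
  i=2: C(6,2)·!4 = 15·9 = 135
  i=3: C(6,3)·!3 = 20·2 = 40
Total = 704.

704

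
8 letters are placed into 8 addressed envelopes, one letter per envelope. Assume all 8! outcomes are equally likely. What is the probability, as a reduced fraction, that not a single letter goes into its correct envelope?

Favorable outcomes: !8 = 14833.
Total outcomes: 8! = 40320.
Probability = 14833/40320 = 2119/5760.

2119/5760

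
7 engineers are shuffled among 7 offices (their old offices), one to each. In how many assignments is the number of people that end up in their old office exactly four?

70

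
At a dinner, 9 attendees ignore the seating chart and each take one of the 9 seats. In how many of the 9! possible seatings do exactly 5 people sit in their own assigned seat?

1134

Pick the 5 fixed positions: C(9,5) = 126 ways.
The other 4 form a derangement: !4 = 9.
Total: 126 × 9 = 1134.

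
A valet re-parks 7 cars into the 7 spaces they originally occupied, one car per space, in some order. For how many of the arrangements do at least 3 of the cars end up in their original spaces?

# with exactly i fixed is C(7,i)·!(7-i); sum over i=3..7:
  i=3: C(7,3)·!4 = 35·9 = 315
  i=4: C(7,4)·!3 = 35·2 = 70
  i=5: C(7,5)·!2 = 21·1 = 21
  i=6: C(7,6)·!1 = 7·0 = 0
  i=7: C(7,7)·!0 = 1·1 = 1
Total = 407.

407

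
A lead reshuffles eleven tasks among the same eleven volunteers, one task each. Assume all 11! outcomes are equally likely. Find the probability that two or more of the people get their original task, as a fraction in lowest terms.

10547659/39916800

Favorable outcomes: Σ_{i≥2} C(11,i)·!(11-i) = 55·133496 + 165·14833 + 330·1854 + 462·265 + 462·44 + 330·9 + 165·2 + 55·1 + 11·0 + 1·1 = 10547659.
Total outcomes: 11! = 39916800.
Probability = 10547659/39916800 = 10547659/39916800.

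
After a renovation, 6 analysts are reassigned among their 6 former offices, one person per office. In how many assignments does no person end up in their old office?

The subfactorial !6 = [6!/e] (nearest integer).
6! = 720, and 720/e ≈ 264.87, so !6 = 265.

265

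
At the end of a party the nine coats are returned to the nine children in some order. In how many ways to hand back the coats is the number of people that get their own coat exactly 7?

Pick the 7 fixed positions: C(9,7) = 36 ways.
The remaining 2 must be deranged: !2 = 1.
Total: 36 × 1 = 36.

36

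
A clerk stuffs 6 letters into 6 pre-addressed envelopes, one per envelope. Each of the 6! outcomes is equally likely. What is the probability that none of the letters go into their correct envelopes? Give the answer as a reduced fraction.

53/144

Favorable outcomes: !6 = 265.
Total outcomes: 6! = 720.
Probability = 265/720 = 53/144.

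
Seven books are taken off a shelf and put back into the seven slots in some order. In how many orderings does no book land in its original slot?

The subfactorial !7 = [7!/e] (nearest integer).
7! = 5040, and 5040/e ≈ 1854.11, so !7 = 1854.

1854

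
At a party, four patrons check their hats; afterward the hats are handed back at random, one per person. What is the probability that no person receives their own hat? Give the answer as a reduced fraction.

3/8

Favorable outcomes: !4 = 9.
Total outcomes: 4! = 24.
Probability = 9/24 = 3/8.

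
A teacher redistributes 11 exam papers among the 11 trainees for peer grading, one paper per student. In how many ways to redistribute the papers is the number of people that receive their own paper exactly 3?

2447445

Pick the 3 fixed positions: C(11,3) = 165 ways.
The remaining 8 must be deranged: !8 = 14833.
Total: 165 × 14833 = 2447445.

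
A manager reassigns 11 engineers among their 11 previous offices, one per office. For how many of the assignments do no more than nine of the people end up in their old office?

39916799

Sum C(11,i)·!(11-i) for i = 0..9:
  i=0: C(11,0)·!11 = 1·14684570 = 14684570
  i=1: C(11,1)·!10 = 11·1334961 = 14684571
  i=2: C(11,2)·!9 = 55·133496 = 7342280
  i=3: C(11,3)·!8 = 165·14833 = 2447445
  i=4: C(11,4)·!7 = 330·1854 = 611820
  i=5: C(11,5)·!6 = 462·265 = 122430
  i=6: C(11,6)·!5 = 462·44 = 20328
  i=7: C(11,7)·!4 = 330·9 = 2970
  i=8: C(11,8)·!3 = 165·2 = 330
  i=9: C(11,9)·!2 = 55·1 = 55
Total = 39916799.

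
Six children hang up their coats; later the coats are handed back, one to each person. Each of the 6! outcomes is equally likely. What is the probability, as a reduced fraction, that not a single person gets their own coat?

53/144

Favorable outcomes: !6 = 265.
Total outcomes: 6! = 720.
Probability = 265/720 = 53/144.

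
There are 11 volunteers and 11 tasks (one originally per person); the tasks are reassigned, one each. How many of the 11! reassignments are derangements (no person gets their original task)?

14684570

The number of derangements of 11 is !11 = Σ_{k=0}^{11} (-1)^k·11!/k!
= 11! - 11!/1! + 11!/2! - 11!/3! + 11!/4! - 11!/5! + 11!/6! - 11!/7! + 11!/8! - 11!/9! + 11!/10! - 11!/11!
= 39916800 - 39916800 + 19958400 - 6652800 + 1663200 - 332640 + 55440 - 7920 + 990 - 110 + 11 - 1
= 14684570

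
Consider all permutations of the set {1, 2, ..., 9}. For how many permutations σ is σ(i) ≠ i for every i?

133496

!9 is the nearest integer to 9!/e.
9! = 362880, and 362880/e ≈ 133496.09, so !9 = 133496.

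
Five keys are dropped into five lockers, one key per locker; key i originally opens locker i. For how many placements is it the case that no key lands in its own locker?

44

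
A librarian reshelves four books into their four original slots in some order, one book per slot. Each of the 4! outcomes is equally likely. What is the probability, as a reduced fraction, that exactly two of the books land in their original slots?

Favorable outcomes: C(4,2)·!2 = 6·1 = 6.
Total outcomes: 4! = 24.
Probability = 6/24 = 1/4.

1/4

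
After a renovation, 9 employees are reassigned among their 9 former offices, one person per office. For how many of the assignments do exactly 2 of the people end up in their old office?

66744

Choose which 2 of the 9 are fixed: C(9,2) = 36.
The other 7 form a derangement: !7 = 1854.
Total: 36 × 1854 = 66744.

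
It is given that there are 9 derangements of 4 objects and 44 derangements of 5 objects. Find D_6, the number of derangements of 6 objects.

265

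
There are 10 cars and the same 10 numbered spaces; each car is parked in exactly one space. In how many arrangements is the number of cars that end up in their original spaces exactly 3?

222480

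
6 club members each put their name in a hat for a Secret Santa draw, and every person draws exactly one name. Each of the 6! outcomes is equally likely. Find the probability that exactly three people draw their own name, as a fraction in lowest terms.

1/18

Favorable outcomes: C(6,3)·!3 = 20·2 = 40.
Total outcomes: 6! = 720.
Probability = 40/720 = 1/18.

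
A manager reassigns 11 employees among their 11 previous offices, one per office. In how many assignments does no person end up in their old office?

14684570

!11 = 11! · Σ_{k=0}^{11} (-1)^k/k!
= 11! - 11!/1! + 11!/2! - 11!/3! + 11!/4! - 11!/5! + 11!/6! - 11!/7! + 11!/8! - 11!/9! + 11!/10! - 11!/11!
= 39916800 - 39916800 + 19958400 - 6652800 + 1663200 - 332640 + 55440 - 7920 + 990 - 110 + 11 - 1
= 14684570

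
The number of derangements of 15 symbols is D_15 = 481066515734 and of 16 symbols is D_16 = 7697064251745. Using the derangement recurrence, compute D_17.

130850092279664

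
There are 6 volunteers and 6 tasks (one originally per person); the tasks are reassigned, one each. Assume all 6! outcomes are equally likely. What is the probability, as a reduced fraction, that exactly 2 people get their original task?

Favorable outcomes: C(6,2)·!4 = 15·9 = 135.
Total outcomes: 6! = 720.
Probability = 135/720 = 3/16.

3/16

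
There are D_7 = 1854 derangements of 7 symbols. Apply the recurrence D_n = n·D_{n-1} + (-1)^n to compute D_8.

14833

D_8 = 8·1854 + 1 = 14833.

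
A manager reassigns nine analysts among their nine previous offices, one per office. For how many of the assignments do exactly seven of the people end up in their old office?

Pick the 7 fixed positions: C(9,7) = 36 ways.
The other 2 form a derangement: !2 = 1.
Total: 36 × 1 = 36.

36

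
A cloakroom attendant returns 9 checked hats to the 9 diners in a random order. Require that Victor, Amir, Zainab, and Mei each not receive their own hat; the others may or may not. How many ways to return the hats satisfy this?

Let A_j be the event that the j-th constrained one is fixed. By inclusion-exclusion over the 4 events:
Σ_{j=0}^{4} (-1)^j C(4,j)(9-j)!
= C(4,0)·9! - C(4,1)·8! + C(4,2)·7! - C(4,3)·6! + C(4,4)·5!
= 362880 - 161280 + 30240 - 2880 + 120
= 229080

229080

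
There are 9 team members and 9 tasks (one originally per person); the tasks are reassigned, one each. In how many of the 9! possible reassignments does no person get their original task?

133496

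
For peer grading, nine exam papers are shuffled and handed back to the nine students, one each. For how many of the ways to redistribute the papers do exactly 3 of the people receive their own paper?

22260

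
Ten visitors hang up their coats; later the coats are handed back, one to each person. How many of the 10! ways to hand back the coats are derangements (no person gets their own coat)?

Use !n = n·!(n-1) + (-1)^n.
!10 = 10·133496 + 1 = 1334961

1334961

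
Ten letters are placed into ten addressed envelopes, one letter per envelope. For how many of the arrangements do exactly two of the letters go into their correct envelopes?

Pick the 2 fixed positions: C(10,2) = 45 ways.
The remaining 8 must be deranged: !8 = 14833.
Total: 45 × 14833 = 667485.

667485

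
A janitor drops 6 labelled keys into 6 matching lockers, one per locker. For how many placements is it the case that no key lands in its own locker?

265

The subfactorial !6 = [6!/e] (nearest integer).
6! = 720, and 720/e ≈ 264.87, so !6 = 265.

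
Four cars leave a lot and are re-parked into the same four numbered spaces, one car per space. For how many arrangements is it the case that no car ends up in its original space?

9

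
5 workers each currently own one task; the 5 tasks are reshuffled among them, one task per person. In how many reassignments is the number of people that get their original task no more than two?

109

# with exactly i fixed is C(5,i)·!(5-i); sum over i=0..2:
  i=0: C(5,0)·!5 = 1·44 = 44
  i=1: C(5,1)·!4 = 5·9 = 45
  i=2: C(5,2)·!3 = 10·2 = 20
Total = 109.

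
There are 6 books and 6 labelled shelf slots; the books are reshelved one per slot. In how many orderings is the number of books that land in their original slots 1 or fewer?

529

# with exactly i fixed is C(6,i)·!(6-i); sum over i=0..1:
  i=0: C(6,0)·!6 = 1·265 = 265
  i=1: C(6,1)·!5 = 6·44 = 264
Total = 529.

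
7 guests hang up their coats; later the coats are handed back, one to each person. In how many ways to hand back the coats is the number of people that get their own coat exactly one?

Choose which one of the 7 is fixed: C(7,1) = 7.
The remaining 6 must be deranged: !6 = 265.
Total: 7 × 265 = 1855.

1855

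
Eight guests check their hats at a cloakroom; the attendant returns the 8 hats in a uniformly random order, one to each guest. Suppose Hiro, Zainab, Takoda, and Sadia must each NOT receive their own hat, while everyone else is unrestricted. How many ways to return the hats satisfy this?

Inclusion-exclusion on the 4 forbidden self-matches:
Σ_{j=0}^{4} (-1)^j C(4,j)(8-j)!
= C(4,0)·8! - C(4,1)·7! + C(4,2)·6! - C(4,3)·5! + C(4,4)·4!
= 40320 - 20160 + 4320 - 480 + 24
= 24024

24024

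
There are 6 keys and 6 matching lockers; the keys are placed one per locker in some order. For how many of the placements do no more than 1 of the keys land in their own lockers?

529

# with exactly i fixed is C(6,i)·!(6-i); sum over i=0..1:
  i=0: C(6,0)·!6 = 1·265 = 265
  i=1: C(6,1)·!5 = 6·44 = 264
Total = 529.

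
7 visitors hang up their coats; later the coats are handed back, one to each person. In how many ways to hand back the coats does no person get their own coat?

1854

By inclusion-exclusion, !7 = Σ (-1)^k · 7!/k! for k=0..7
= 7! - 7!/1! + 7!/2! - 7!/3! + 7!/4! - 7!/5! + 7!/6! - 7!/7!
= 5040 - 5040 + 2520 - 840 + 210 - 42 + 7 - 1
= 1854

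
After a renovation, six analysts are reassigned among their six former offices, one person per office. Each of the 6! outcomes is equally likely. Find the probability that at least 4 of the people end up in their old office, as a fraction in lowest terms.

1/45

Favorable outcomes: Σ_{i≥4} C(6,i)·!(6-i) = 15·1 + 6·0 + 1·1 = 16.
Total outcomes: 6! = 720.
Probability = 16/720 = 1/45.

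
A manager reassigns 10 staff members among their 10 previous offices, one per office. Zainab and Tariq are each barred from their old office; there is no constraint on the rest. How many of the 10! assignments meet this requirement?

2943360

Let A_j be the event that the j-th constrained one is fixed. By inclusion-exclusion over the 2 events:
Σ_{j=0}^{2} (-1)^j C(2,j)(10-j)!
= C(2,0)·10! - C(2,1)·9! + C(2,2)·8!
= 3628800 - 725760 + 40320
= 2943360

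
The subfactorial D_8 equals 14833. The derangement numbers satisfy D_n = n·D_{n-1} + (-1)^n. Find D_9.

133496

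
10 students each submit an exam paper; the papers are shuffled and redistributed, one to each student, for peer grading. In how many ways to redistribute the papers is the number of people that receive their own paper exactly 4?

55650

Choose which 4 of the 10 are fixed: C(10,4) = 210.
The remaining 6 must be deranged: !6 = 265.
Total: 210 × 265 = 55650.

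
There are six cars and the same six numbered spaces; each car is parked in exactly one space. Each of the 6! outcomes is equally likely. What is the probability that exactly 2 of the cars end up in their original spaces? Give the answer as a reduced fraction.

3/16

Favorable outcomes: C(6,2)·!4 = 15·9 = 135.
Total outcomes: 6! = 720.
Probability = 135/720 = 3/16.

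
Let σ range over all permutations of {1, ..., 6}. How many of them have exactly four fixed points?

15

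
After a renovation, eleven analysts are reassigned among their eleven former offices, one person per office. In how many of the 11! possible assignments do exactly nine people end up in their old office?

55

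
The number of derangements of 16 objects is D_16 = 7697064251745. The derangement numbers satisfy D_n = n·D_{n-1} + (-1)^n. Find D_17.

130850092279664

D_17 = 17·7697064251745 - 1 = 130850092279664.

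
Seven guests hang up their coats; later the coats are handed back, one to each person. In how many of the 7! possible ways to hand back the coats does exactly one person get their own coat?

Choose which one of the 7 is fixed: C(7,1) = 7.
The remaining 6 must be deranged: !6 = 265.
Total: 7 × 265 = 1855.

1855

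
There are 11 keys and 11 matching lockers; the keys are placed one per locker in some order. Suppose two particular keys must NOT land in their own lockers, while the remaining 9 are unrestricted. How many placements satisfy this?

33022080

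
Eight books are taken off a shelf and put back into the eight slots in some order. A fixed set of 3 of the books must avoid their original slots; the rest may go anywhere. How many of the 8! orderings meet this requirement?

Let A_j be the event that the j-th constrained one is fixed. By inclusion-exclusion over the 3 events:
Σ_{j=0}^{3} (-1)^j C(3,j)(8-j)!
= C(3,0)·8! - C(3,1)·7! + C(3,2)·6! - C(3,3)·5!
= 40320 - 15120 + 2160 - 120
= 27240

27240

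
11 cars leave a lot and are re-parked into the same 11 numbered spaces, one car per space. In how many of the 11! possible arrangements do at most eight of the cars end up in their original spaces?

# with exactly i fixed is C(11,i)·!(11-i); sum over i=0..8:
  i=0: C(11,0)·!11 = 1·14684570 = 14684570
  i=1: C(11,1)·!10 = 11·1334961 = 14684571
  i=2: C(11,2)·!9 = 55·133496 = 7342280
  i=3: C(11,3)·!8 = 165·14833 = 2447445
  i=4: C(11,4)·!7 = 330·1854 = 611820
  i=5: C(11,5)·!6 = 462·265 = 122430
  i=6: C(11,6)·!5 = 462·44 = 20328
  i=7: C(11,7)·!4 = 330·9 = 2970
  i=8: C(11,8)·!3 = 165·2 = 330
Total = 39916744.

39916744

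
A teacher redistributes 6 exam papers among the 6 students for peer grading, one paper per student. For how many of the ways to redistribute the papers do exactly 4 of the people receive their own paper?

15

Choose which 4 of the 6 are fixed: C(6,4) = 15.
The other 2 form a derangement: !2 = 1.
Total: 15 × 1 = 15.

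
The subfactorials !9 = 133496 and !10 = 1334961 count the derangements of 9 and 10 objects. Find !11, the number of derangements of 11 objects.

!11 = (11-1)·(!10 + !9) = 10·(1334961 + 133496) = 10·1468457 = 14684570.

14684570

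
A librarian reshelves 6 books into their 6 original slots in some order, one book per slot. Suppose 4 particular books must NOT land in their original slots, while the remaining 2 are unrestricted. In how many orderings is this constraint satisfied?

362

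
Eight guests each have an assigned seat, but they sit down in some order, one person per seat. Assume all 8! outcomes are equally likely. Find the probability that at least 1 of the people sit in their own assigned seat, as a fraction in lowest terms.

3641/5760

Favorable outcomes: Σ_{i≥1} C(8,i)·!(8-i) = 8·1854 + 28·265 + 56·44 + 70·9 + 56·2 + 28·1 + 8·0 + 1·1 = 25487.
Total outcomes: 8! = 40320.
Probability = 25487/40320 = 3641/5760.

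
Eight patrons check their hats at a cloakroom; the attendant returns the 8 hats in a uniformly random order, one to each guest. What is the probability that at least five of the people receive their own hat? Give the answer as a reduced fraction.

47/13440

Favorable outcomes: Σ_{i≥5} C(8,i)·!(8-i) = 56·2 + 28·1 + 8·0 + 1·1 = 141.
Total outcomes: 8! = 40320.
Probability = 141/40320 = 47/13440.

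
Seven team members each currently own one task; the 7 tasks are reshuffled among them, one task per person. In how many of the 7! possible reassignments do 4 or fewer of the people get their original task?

# with exactly i fixed is C(7,i)·!(7-i); sum over i=0..4:
  i=0: C(7,0)·!7 = 1·1854 = 1854
  i=1: C(7,1)·!6 = 7·265 = 1855
  i=2: C(7,2)·!5 = 21·44 = 924
  i=3: C(7,3)·!4 = 35·9 = 315
  i=4: C(7,4)·!3 = 35·2 = 70
Total = 5018.

5018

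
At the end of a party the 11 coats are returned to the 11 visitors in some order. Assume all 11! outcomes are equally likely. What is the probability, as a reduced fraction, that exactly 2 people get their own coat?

16687/90720

Favorable outcomes: C(11,2)·!9 = 55·133496 = 7342280.
Total outcomes: 11! = 39916800.
Probability = 7342280/39916800 = 16687/90720.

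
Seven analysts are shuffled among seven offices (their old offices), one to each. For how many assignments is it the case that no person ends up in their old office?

1854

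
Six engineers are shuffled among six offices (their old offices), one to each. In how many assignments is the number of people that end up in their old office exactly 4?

15

Pick the 4 fixed positions: C(6,4) = 15 ways.
The remaining 2 must be deranged: !2 = 1.
Total: 15 × 1 = 15.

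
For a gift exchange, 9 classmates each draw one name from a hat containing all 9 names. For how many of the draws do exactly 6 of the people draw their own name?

Pick the 6 fixed positions: C(9,6) = 84 ways.
The other 3 form a derangement: !3 = 2.
Total: 84 × 2 = 168.

168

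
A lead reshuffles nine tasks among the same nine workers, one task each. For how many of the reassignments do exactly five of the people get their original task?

Pick the 5 fixed positions: C(9,5) = 126 ways.
The remaining 4 must be deranged: !4 = 9.
Total: 126 × 9 = 1134.

1134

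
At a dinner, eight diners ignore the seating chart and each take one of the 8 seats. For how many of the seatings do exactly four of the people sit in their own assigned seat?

630

Pick the 4 fixed positions: C(8,4) = 70 ways.
The remaining 4 must be deranged: !4 = 9.
Total: 70 × 9 = 630.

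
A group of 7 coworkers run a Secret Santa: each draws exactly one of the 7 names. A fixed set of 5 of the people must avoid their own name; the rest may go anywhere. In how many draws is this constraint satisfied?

Inclusion-exclusion on the 5 forbidden self-matches:
Σ_{j=0}^{5} (-1)^j C(5,j)(7-j)!
= C(5,0)·7! - C(5,1)·6! + C(5,2)·5! - C(5,3)·4! + C(5,4)·3! - C(5,5)·2!
= 5040 - 3600 + 1200 - 240 + 30 - 2
= 2428

2428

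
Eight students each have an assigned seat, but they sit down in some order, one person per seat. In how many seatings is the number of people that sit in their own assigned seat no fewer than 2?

10655

Sum C(8,i)·!(8-i) for i = 2..8:
  i=2: C(8,2)·!6 = 28·265 = 7420
  i=3: C(8,3)·!5 = 56·44 = 2464
  i=4: C(8,4)·!4 = 70·9 = 630
  i=5: C(8,5)·!3 = 56·2 = 112
  i=6: C(8,6)·!2 = 28·1 = 28
  i=7: C(8,7)·!1 = 8·0 = 0
  i=8: C(8,8)·!0 = 1·1 = 1
Total = 10655.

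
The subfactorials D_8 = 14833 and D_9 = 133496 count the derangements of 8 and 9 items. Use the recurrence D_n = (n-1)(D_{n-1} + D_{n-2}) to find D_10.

D_10 = (10-1)·(D_9 + D_8) = 9·(133496 + 14833) = 9·148329 = 1334961.

1334961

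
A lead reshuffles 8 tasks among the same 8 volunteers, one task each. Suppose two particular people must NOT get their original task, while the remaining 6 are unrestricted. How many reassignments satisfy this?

30960

Let A_j be the event that the j-th constrained one is fixed. By inclusion-exclusion over the 2 events:
Σ_{j=0}^{2} (-1)^j C(2,j)(8-j)!
= C(2,0)·8! - C(2,1)·7! + C(2,2)·6!
= 40320 - 10080 + 720
= 30960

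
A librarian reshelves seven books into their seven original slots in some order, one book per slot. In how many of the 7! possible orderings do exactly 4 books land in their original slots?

70

Choose which 4 of the 7 are fixed: C(7,4) = 35.
The other 3 form a derangement: !3 = 2.
Total: 35 × 2 = 70.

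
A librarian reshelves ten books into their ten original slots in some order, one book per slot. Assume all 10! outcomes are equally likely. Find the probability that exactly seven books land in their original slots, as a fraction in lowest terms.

1/15120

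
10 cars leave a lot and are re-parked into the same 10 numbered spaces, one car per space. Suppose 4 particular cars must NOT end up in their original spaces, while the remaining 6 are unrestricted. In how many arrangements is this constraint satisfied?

Inclusion-exclusion on the 4 forbidden self-matches:
Σ_{j=0}^{4} (-1)^j C(4,j)(10-j)!
= C(4,0)·10! - C(4,1)·9! + C(4,2)·8! - C(4,3)·7! + C(4,4)·6!
= 3628800 - 1451520 + 241920 - 20160 + 720
= 2399760

2399760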